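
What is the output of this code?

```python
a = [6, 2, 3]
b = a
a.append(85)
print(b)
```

Key concept: basic list aliasing.
Step by step:
`a = [6, 2, 3]` → a = [6, 2, 3]
`b = a` → b = [6, 2, 3] (same object as a)
`a.append(85)` → a = [6, 2, 3, 85] (same object as b); b = [6, 2, 3, 85] (same object as a)
`print(b)` → prints [6, 2, 3, 85]

Answer: [6, 2, 3, 85]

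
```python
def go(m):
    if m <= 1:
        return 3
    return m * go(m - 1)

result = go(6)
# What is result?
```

go(6) = 6 * 5 * 4 * 3 * 2 * 3 = 2160

Answer: 2160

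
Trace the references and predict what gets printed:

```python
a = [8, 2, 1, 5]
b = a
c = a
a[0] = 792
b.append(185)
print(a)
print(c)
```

Key concept: multiple aliases.
Step by step:
`a = [8, 2, 1, 5]` → a = [8, 2, 1, 5]
`b = a` → b = [8, 2, 1, 5] (same object as a)
`c = a` → c = [8, 2, 1, 5] (same object as a, b)
`a[0] = 792` → a = [792, 2, 1, 5] (same object as b, c); b = [792, 2, 1, 5] (same object as a, c); c = [792, 2, 1, 5] (same object as a, b)
`b.append(185)` → a = [792, 2, 1, 5, 185] (same object as b, c); b = [792, 2, 1, 5, 185] (same object as a, c); c = [792, 2, 1, 5, 185] (same object as a, b)
`print(a)` → prints [792, 2, 1, 5, 185]
`print(c)` → prints [792, 2, 1, 5, 185]

Answer:
[792, 2, 1, 5, 185]
[792, 2, 1, 5, 185]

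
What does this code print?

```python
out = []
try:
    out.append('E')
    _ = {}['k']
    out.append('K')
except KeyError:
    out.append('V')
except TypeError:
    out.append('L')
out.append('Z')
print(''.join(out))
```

Execution trace: 'E' (try body) → 'V' (except KeyError) → 'Z' (after the try/except). Output: EVZ

Answer: EVZ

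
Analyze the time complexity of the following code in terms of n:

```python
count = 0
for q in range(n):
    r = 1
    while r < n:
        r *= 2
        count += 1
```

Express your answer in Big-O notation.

Each loop level contributes: n × log n. Multiplying the contributions gives O(n log n).

Answer: O(n log n)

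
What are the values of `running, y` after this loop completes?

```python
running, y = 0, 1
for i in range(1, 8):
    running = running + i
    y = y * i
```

Sum and factorial of 1 to 7
`running, y` takes the values: (0, 1) → (1, 1) → (3, 1) → (3, 2) → (6, 2) → (6, 6) → (10, 6) → (10, 24) → (15, 24) → (15, 120) → (21, 120) → (21, 720) → (28, 720) → (28, 5040)

Answer: 28, 5040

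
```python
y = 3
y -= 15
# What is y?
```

Trace:
`y = 3` → y = 3
`y -= 15` → y = -12
So y = -12

Answer: -12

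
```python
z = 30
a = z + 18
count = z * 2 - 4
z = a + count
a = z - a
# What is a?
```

Trace:
`z = 30` → z = 30
`a = z + 18` → a = 48
`count = z * 2 - 4` → count = 56
`z = a + count` → z = 104
`a = z - a` → a = 56
So a = 56

Answer: 56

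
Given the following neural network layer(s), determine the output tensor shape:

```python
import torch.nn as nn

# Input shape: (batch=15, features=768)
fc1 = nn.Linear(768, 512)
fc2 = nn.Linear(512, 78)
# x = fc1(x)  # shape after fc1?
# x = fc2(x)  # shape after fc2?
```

Input: (15, 768) -> after fc1: (15, 512) -> Output: (15, 78)

Answer: (15, 78)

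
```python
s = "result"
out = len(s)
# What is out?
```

Trace:
`s = "result"` → s = 'result'
`out = len(s)` → out = 6
So out = 6

Answer: 6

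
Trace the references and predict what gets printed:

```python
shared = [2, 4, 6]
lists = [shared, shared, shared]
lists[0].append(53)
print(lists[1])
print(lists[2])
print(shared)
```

Key concept: list of same reference.
Step by step:
`shared = [2, 4, 6]` → shared = [2, 4, 6]
`lists = [shared, shared, shared]` → lists = [[2, 4, 6], [2, 4, 6], [2, 4, 6]]
`lists[0].append(53)` → shared = [2, 4, 6, 53]; lists = [[2, 4, 6, 53], [2, 4, 6, 53], [2, 4, 6, 53]]
`print(lists[1])` → prints [2, 4, 6, 53]
`print(lists[2])` → prints [2, 4, 6, 53]
`print(shared)` → prints [2, 4, 6, 53]

Answer:
[2, 4, 6, 53]
[2, 4, 6, 53]
[2, 4, 6, 53]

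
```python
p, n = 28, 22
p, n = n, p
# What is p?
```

Trace:
`p, n = 28, 22` → p = 28; n = 22
`p, n = n, p` → p = 22; n = 28
So p = 22

Answer: 22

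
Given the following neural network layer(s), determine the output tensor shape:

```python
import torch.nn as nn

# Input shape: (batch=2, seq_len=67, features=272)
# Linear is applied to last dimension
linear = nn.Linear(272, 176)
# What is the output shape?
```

Input: (2, 67, 272) -> Output: (2, 67, 176)

Answer: (2, 67, 176)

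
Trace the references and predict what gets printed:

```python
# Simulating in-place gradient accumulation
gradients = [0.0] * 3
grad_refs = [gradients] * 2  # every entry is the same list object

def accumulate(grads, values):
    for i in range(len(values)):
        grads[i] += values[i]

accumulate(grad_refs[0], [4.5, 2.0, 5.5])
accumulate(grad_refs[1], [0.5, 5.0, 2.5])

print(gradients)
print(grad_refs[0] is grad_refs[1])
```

Key concept: gradient accumulation aliasing.
Step by step:
`gradients = [0.0] * 3` → gradients = [0.0, 0.0, 0.0]
`grad_refs = [gradients] * 2` → grad_refs = [[0.0, 0.0, 0.0], [0.0, 0.0, 0.0]]
`accumulate(grad_refs[0], [4.5, 2.0, 5.5])` → gradients = [4.5, 2.0, 5.5]; grad_refs = [[4.5, 2.0, 5.5], [4.5, 2.0, 5.5]]
`accumulate(grad_refs[1], [0.5, 5.0, 2.5])` → gradients = [5.0, 7.0, 8.0]; grad_refs = [[5.0, 7.0, 8.0], [5.0, 7.0, 8.0]]
`print(gradients)` → prints [5.0, 7.0, 8.0]
`print(grad_refs[0] is grad_refs[1])` → prints True

Answer:
[5.0, 7.0, 8.0]
True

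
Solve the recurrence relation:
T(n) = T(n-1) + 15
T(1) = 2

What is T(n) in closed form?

Unrolling: T(n) = T(1) + 15·(n-1) = 2 + 15(n-1) = 15n - 13.

Answer: T(n) = 15n - 13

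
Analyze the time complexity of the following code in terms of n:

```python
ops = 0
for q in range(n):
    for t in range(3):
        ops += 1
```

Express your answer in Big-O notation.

Each loop level contributes: n × 1. Multiplying the contributions gives O(n).

Answer: O(n)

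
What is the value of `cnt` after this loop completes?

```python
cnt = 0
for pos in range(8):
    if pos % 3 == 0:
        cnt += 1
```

Count numbers divisible by 3 in range(8)
`cnt` takes the values: 0 → 1 → 2 → 3

Answer: 3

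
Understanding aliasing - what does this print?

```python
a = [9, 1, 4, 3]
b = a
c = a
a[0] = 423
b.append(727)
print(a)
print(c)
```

Key concept: multiple aliases.
Step by step:
`a = [9, 1, 4, 3]` → a = [9, 1, 4, 3]
`b = a` → b = [9, 1, 4, 3] (same object as a)
`c = a` → c = [9, 1, 4, 3] (same object as a, b)
`a[0] = 423` → a = [423, 1, 4, 3] (same object as b, c); b = [423, 1, 4, 3] (same object as a, c); c = [423, 1, 4, 3] (same object as a, b)
`b.append(727)` → a = [423, 1, 4, 3, 727] (same object as b, c); b = [423, 1, 4, 3, 727] (same object as a, c); c = [423, 1, 4, 3, 727] (same object as a, b)
`print(a)` → prints [423, 1, 4, 3, 727]
`print(c)` → prints [423, 1, 4, 3, 727]

Answer:
[423, 1, 4, 3, 727]
[423, 1, 4, 3, 727]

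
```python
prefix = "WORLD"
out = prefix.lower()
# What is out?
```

Trace:
`prefix = "WORLD"` → prefix = 'WORLD'
`out = prefix.lower()` → out = 'world'
So out = 'world'

Answer: 'world'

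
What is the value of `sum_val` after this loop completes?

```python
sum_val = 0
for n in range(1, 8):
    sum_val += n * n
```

Sum of squares 1² to 7² = 140
`sum_val` takes the values: 0 → 1 → 5 → 14 → 30 → 55 → 91 → 140

Answer: 140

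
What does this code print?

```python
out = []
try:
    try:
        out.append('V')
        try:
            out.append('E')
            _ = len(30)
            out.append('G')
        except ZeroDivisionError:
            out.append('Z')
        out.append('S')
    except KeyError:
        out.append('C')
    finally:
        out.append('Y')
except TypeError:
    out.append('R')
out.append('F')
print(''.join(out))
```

Execution trace: 'V' (try body) → 'E' (inner try body) → 'Y' (finally) → 'R' (outer except TypeError) → 'F' (after the try/except). Output: VEYRF

Answer: VEYRF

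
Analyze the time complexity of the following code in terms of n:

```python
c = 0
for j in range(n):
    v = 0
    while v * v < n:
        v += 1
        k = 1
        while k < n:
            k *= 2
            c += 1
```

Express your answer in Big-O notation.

Each loop level contributes: n × √n × log n. Multiplying the contributions gives O(n√n log n).

Answer: O(n√n log n)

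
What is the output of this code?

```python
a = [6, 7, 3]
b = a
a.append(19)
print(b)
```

Key concept: basic list aliasing.
Step by step:
`a = [6, 7, 3]` → a = [6, 7, 3]
`b = a` → b = [6, 7, 3] (same object as a)
`a.append(19)` → a = [6, 7, 3, 19] (same object as b); b = [6, 7, 3, 19] (same object as a)
`print(b)` → prints [6, 7, 3, 19]

Answer: [6, 7, 3, 19]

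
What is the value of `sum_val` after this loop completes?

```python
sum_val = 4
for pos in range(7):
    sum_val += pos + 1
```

Start at 4, add 1 to 7 = 32
`sum_val` takes the values: 4 → 5 → 7 → 10 → 14 → 19 → 25 → 32

Answer: 32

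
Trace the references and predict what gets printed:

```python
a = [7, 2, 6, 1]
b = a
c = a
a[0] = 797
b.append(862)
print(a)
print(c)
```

Key concept: multiple aliases.
Step by step:
`a = [7, 2, 6, 1]` → a = [7, 2, 6, 1]
`b = a` → b = [7, 2, 6, 1] (same object as a)
`c = a` → c = [7, 2, 6, 1] (same object as a, b)
`a[0] = 797` → a = [797, 2, 6, 1] (same object as b, c); b = [797, 2, 6, 1] (same object as a, c); c = [797, 2, 6, 1] (same object as a, b)
`b.append(862)` → a = [797, 2, 6, 1, 862] (same object as b, c); b = [797, 2, 6, 1, 862] (same object as a, c); c = [797, 2, 6, 1, 862] (same object as a, b)
`print(a)` → prints [797, 2, 6, 1, 862]
`print(c)` → prints [797, 2, 6, 1, 862]

Answer:
[797, 2, 6, 1, 862]
[797, 2, 6, 1, 862]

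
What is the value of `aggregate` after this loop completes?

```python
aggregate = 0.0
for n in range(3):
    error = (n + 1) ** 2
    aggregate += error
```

Sum of squared losses 1² + 2² + ... + 3²
`aggregate` takes the values: 0.0 → 1.0 → 5.0 → 14.0

Answer: 14.0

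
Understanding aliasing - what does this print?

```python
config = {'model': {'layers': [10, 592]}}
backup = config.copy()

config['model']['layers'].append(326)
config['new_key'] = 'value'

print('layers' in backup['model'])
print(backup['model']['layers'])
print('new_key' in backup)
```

Key concept: shallow copy gotcha with nested dict.
Step by step:
`config = {'model': {'layers': [10, 592]}}` → config = {'model': {'layers': [10, 592]}}
`backup = config.copy()` → backup = {'model': {'layers': [10, 592]}}
`config['model']['layers'].append(326)` → config = {'model': {'layers': [10, 592, 326]}}; backup = {'model': {'layers': [10, 592, 326]}}
`config['new_key'] = 'value'` → config = {'model': {'layers': [10, 592, 326]}, 'new_key': 'value'}
`print('layers' in backup['model'])` → prints True
`print(backup['model']['layers'])` → prints [10, 592, 326]
`print('new_key' in backup)` → prints False

Answer:
True
[10, 592, 326]
False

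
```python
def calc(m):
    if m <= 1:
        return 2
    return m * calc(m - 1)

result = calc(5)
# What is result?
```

calc(5) = 5 * 4 * 3 * 2 * 2 = 240

Answer: 240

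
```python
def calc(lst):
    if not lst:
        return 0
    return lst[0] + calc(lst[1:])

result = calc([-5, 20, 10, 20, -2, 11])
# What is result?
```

(-5) + 20 + 10 + 20 + (-2) + 11 + 0 = 54

Answer: 54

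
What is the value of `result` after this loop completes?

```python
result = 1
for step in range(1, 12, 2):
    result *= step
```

Product of 1, 3, 5, ... up to 11
`result` takes the values: 1 → 3 → 15 → 105 → 945 → 10395

Answer: 10395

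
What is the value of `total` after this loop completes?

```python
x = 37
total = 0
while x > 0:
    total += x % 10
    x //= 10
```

Sum digits of 37
`total` takes the values: 0 → 7 → 10

Answer: 10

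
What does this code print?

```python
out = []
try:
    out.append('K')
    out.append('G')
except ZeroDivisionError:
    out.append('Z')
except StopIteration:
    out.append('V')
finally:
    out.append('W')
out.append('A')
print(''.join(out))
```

Execution trace: 'K' (try body) → 'G' (try body, no exception) → 'W' (finally) → 'A' (after the try/except). Output: KGWA

Answer: KGWA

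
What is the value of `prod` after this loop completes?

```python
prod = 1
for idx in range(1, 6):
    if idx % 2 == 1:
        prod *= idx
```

Product of odd numbers 1 to 5
`prod` takes the values: 1 → 3 → 15

Answer: 15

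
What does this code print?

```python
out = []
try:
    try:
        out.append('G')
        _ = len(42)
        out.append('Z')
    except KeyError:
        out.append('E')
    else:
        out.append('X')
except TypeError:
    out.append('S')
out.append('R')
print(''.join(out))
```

Execution trace: 'G' (try body) → 'S' (outer except TypeError) → 'R' (after the try/except). Output: GSR

Answer: GSR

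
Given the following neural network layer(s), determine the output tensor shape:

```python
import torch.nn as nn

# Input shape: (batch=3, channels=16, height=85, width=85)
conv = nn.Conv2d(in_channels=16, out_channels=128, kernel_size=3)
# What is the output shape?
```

Input: (3, 16, 85, 85) -> Output: (3, 128, 83, 83)

Answer: (3, 128, 83, 83)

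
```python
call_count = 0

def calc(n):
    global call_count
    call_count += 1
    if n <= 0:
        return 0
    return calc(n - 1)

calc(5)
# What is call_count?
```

Linear recursion stepping by 1: 6 calls from n=5 down to ≤0.

Answer: 6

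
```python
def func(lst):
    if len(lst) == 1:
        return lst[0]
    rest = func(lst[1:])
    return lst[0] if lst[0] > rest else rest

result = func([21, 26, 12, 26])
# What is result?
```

Recursive max over [21, 26, 12, 26] = 26

Answer: 26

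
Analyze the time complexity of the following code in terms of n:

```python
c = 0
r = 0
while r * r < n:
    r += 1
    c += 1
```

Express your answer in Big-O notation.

Each loop level contributes: √n. Multiplying the contributions gives O(√n).

Answer: O(√n)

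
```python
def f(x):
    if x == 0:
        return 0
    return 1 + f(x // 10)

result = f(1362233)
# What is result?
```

Count of digits of 1362233: 7

Answer: 7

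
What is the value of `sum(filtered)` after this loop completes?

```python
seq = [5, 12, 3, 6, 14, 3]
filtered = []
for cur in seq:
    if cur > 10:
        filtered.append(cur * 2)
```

Sum of doubled values > 10
`filtered` takes the values: [] → [24] → [24, 28]
So `sum(filtered)` = 52

Answer: 52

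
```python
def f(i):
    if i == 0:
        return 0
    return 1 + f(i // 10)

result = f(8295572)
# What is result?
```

Count of digits of 8295572: 7

Answer: 7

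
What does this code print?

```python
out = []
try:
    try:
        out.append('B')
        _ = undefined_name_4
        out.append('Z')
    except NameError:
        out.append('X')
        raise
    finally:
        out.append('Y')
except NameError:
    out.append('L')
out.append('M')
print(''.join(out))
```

Execution trace: 'B' (try body) → 'X' (except NameError) → 'Y' (finally) → 'L' (outer except NameError) → 'M' (after the try/except). Output: BXYLM

Answer: BXYLM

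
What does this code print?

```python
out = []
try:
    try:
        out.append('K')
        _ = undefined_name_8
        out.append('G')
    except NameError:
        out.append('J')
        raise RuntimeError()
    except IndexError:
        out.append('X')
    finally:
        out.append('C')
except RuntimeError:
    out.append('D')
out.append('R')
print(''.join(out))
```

Execution trace: 'K' (try body) → 'J' (except NameError) → 'C' (finally) → 'D' (outer except RuntimeError) → 'R' (after the try/except). Output: KJCDR

Answer: KJCDR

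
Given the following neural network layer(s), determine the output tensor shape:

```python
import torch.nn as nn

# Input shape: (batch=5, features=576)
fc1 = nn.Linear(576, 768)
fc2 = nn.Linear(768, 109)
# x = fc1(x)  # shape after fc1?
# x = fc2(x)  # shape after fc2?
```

Input: (5, 576) -> after fc1: (5, 768) -> Output: (5, 109)

Answer: (5, 109)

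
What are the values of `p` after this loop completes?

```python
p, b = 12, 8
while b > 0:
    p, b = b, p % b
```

GCD of 12 and 8
`p` takes the values: 12 → 8 → 4

Answer: 4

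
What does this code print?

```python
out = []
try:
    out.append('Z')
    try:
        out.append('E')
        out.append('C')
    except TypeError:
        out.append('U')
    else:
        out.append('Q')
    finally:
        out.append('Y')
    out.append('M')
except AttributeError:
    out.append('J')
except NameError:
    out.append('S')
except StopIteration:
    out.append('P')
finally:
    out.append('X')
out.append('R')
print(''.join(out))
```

Execution trace: 'Z' (try body) → 'E' (inner try body) → 'C' (inner try body, no exception) → 'Q' (inner else) → 'Y' (inner finally) → 'M' (try body, no exception) → 'X' (finally) → 'R' (after the try/except). Output: ZECQYMXR

Answer: ZECQYMXR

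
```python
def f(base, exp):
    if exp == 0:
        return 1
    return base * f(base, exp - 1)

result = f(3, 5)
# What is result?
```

f(3, 5) = 3 * 3 * 3 * 3 * 3 = 243

Answer: 243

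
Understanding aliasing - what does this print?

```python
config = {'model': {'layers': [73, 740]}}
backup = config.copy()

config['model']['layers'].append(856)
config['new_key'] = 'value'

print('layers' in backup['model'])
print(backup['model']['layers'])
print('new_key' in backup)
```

Key concept: shallow copy gotcha with nested dict.
Step by step:
`config = {'model': {'layers': [73, 740]}}` → config = {'model': {'layers': [73, 740]}}
`backup = config.copy()` → backup = {'model': {'layers': [73, 740]}}
`config['model']['layers'].append(856)` → config = {'model': {'layers': [73, 740, 856]}}; backup = {'model': {'layers': [73, 740, 856]}}
`config['new_key'] = 'value'` → config = {'model': {'layers': [73, 740, 856]}, 'new_key': 'value'}
`print('layers' in backup['model'])` → prints True
`print(backup['model']['layers'])` → prints [73, 740, 856]
`print('new_key' in backup)` → prints False

Answer:
True
[73, 740, 856]
False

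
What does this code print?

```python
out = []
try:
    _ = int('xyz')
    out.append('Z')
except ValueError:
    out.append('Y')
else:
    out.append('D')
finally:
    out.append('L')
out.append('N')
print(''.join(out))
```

Execution trace: 'Y' (except ValueError) → 'L' (finally) → 'N' (after the try/except). Output: YLN

Answer: YLN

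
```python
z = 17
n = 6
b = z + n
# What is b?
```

Trace:
`z = 17` → z = 17
`n = 6` → n = 6
`b = z + n` → b = 23
So b = 23

Answer: 23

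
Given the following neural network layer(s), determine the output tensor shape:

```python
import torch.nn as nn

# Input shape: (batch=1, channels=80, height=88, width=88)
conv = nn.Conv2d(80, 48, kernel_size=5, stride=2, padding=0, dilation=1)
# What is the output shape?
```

Input: (1, 80, 88, 88) -> Output: (1, 48, 42, 42)

Answer: (1, 48, 42, 42)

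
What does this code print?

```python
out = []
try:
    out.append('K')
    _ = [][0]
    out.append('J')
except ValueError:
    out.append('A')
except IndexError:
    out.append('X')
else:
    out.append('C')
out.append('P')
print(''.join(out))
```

Execution trace: 'K' (try body) → 'X' (except IndexError) → 'P' (after the try/except). Output: KXP

Answer: KXP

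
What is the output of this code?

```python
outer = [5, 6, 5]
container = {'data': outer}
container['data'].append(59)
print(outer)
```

Key concept: dict holds reference to list.
Step by step:
`outer = [5, 6, 5]` → outer = [5, 6, 5]
`container = {'data': outer}` → container = {'data': [5, 6, 5]}
`container['data'].append(59)` → outer = [5, 6, 5, 59]; container = {'data': [5, 6, 5, 59]}
`print(outer)` → prints [5, 6, 5, 59]

Answer: [5, 6, 5, 59]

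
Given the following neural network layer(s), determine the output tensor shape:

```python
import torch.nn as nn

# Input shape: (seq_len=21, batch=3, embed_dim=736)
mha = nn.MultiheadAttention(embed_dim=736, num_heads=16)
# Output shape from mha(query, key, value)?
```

Input: (21, 3, 736) -> Output: (21, 3, 736)

Answer: (21, 3, 736)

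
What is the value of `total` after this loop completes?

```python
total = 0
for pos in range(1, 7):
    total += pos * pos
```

Sum of squares 1² to 6² = 91
`total` takes the values: 0 → 1 → 5 → 14 → 30 → 55 → 91

Answer: 91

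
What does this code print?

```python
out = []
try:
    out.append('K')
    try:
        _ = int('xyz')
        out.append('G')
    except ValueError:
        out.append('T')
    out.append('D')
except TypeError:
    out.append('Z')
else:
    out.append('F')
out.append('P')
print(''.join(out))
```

Execution trace: 'K' (try body) → 'T' (inner except ValueError) → 'D' (try body, no exception) → 'F' (else) → 'P' (after the try/except). Output: KTDFP

Answer: KTDFP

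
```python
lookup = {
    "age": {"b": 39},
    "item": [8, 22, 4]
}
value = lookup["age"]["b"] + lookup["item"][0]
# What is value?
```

Trace:
`lookup = { ...` → lookup = {'age': {'b': 39}, 'item': [8, 22, 4]}
`value = lookup["age"]["b"] + lookup["item"][0]` → value = 47
So value = 47

Answer: 47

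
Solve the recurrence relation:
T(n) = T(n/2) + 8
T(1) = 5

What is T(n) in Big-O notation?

Each step divides n by 2 and adds 8. After log_2(n) steps we reach T(1)=5. So T(n) = 8·log_2(n) + 5 = O(log n).

Answer: O(log n)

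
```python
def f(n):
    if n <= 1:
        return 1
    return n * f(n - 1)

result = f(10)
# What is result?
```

f(10) = 10 * 9 * 8 * 7 * 6 * 5 * 4 * 3 * 2 * 1 = 3628800

Answer: 3628800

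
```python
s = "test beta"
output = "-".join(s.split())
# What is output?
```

Trace:
`s = "test beta"` → s = 'test beta'
`output = "-".join(s.split())` → output = 'test-beta'
So output = 'test-beta'

Answer: 'test-beta'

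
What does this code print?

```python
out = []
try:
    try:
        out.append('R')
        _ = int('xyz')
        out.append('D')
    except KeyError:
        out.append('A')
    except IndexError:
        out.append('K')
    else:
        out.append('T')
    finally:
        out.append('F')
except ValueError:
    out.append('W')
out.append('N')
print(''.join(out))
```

Execution trace: 'R' (try body) → 'F' (finally) → 'W' (outer except ValueError) → 'N' (after the try/except). Output: RFWN

Answer: RFWN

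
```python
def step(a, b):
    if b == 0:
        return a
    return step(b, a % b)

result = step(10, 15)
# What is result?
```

step(10, 15) -> step(15, 10) -> step(10, 5) -> step(5, 0) -> 5

Answer: 5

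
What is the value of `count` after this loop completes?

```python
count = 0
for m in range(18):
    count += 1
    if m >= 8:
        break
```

Loop breaks when m reaches 8, count is 9
`count` takes the values: 0 → 1 → 2 → 3 → 4 → 5 → 6 → 7 → 8 → 9

Answer: 9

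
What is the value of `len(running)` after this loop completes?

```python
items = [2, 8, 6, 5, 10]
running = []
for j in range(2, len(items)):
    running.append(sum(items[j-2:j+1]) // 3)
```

Number of 3-element averages
`running` takes the values: [] → [5] → [5, 6] → [5, 6, 7]
So `len(running)` = 3

Answer: 3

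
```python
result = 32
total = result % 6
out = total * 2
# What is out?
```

Trace:
`result = 32` → result = 32
`total = result % 6` → total = 2
`out = total * 2` → out = 4
So out = 4

Answer: 4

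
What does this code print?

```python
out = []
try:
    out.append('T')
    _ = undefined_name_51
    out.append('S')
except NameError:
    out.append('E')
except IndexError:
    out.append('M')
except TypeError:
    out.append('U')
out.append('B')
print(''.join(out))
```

Execution trace: 'T' (try body) → 'E' (except NameError) → 'B' (after the try/except). Output: TEB

Answer: TEB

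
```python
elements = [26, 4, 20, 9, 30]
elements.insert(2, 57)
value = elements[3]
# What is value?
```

Trace:
`elements = [26, 4, 20, 9, 30]` → elements = [26, 4, 20, 9, 30]
`elements.insert(2, 57)` → elements = [26, 4, 57, 20, 9, 30]
`value = elements[3]` → value = 20
So value = 20

Answer: 20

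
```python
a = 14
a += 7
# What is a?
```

Trace:
`a = 14` → a = 14
`a += 7` → a = 21
So a = 21

Answer: 21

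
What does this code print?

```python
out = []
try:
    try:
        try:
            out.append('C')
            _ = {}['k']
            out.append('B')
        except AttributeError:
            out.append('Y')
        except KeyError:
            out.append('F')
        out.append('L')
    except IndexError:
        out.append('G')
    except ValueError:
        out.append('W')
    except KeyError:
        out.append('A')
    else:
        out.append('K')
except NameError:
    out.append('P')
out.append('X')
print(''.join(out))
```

Execution trace: 'C' (inner try body) → 'F' (inner except KeyError) → 'L' (try body, no exception) → 'K' (else) → 'X' (after the try/except). Output: CFLKX

Answer: CFLKX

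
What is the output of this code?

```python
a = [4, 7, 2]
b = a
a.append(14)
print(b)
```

Key concept: basic list aliasing.
Step by step:
`a = [4, 7, 2]` → a = [4, 7, 2]
`b = a` → b = [4, 7, 2] (same object as a)
`a.append(14)` → a = [4, 7, 2, 14] (same object as b); b = [4, 7, 2, 14] (same object as a)
`print(b)` → prints [4, 7, 2, 14]

Answer: [4, 7, 2, 14]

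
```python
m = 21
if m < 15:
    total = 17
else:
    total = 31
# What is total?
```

Trace:
`m = 21` → m = 21
`if m < 15: ...` → m < 15 is False, take else branch → total = 31
So total = 31

Answer: 31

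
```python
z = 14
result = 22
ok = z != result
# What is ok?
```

Trace:
`z = 14` → z = 14
`result = 22` → result = 22
`ok = z != result` → ok = True
So ok = True

Answer: True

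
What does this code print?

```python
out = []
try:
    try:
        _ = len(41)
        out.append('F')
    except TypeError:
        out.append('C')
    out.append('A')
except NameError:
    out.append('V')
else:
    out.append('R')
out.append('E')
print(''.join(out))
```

Execution trace: 'C' (inner except TypeError) → 'A' (try body, no exception) → 'R' (else) → 'E' (after the try/except). Output: CARE

Answer: CARE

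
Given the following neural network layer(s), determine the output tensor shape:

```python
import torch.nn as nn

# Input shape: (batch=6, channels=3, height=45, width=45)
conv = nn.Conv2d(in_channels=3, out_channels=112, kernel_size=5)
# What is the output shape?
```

Input: (6, 3, 45, 45) -> Output: (6, 112, 41, 41)

Answer: (6, 112, 41, 41)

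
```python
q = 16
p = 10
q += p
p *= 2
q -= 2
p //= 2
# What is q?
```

Trace:
`q = 16` → q = 16
`p = 10` → p = 10
`q += p` → q = 26
`p *= 2` → p = 20
`q -= 2` → q = 24
`p //= 2` → p = 10
So q = 24

Answer: 24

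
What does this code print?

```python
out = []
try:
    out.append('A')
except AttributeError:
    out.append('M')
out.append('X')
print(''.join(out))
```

Execution trace: 'A' (try body, no exception) → 'X' (after the try/except). Output: AX

Answer: AX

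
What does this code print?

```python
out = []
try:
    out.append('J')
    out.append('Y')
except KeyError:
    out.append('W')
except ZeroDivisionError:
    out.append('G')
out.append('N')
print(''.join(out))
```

Execution trace: 'J' (try body) → 'Y' (try body, no exception) → 'N' (after the try/except). Output: JYN

Answer: JYN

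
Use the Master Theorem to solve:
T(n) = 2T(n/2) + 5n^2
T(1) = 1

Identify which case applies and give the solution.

a=2, b=2, f(n)=5n^2. log_2(2) = 1. Since c=2 > 1 and the regularity condition holds (2(n/2)^2 = (2/2^2)n^2 with 2/2^2 < 1), Case 3 applies: T(n) = Θ(f(n)) = O(n^2).

Answer: O(n^2) - Case 3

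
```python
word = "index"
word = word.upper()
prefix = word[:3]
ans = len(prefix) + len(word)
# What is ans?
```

Trace:
`word = "index"` → word = 'index'
`word = word.upper()` → word = 'INDEX'
`prefix = word[:3]` → prefix = 'IND'
`ans = len(prefix) + len(word)` → ans = 8
So ans = 8

Answer: 8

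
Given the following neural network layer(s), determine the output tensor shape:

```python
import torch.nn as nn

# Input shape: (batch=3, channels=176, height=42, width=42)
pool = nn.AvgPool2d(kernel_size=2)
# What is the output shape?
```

Input: (3, 176, 42, 42) -> Output: (3, 176, 21, 21)

Answer: (3, 176, 21, 21)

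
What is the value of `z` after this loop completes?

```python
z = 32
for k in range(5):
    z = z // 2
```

Halve 5 times: 32 // 2^5 = 1
`z` takes the values: 32 → 16 → 8 → 4 → 2 → 1

Answer: 1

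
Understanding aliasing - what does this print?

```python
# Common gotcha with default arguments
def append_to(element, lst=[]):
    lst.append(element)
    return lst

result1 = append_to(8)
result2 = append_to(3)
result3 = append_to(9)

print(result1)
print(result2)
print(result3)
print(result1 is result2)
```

Key concept: mutable default argument gotcha.
Step by step:
`result1 = append_to(8)` → result1 = [8]
`result2 = append_to(3)` → result1 = [8, 3] (same object as result2); result2 = [8, 3] (same object as result1)
`result3 = append_to(9)` → result1 = [8, 3, 9] (same object as result2, result3); result2 = [8, 3, 9] (same object as result1, result3); result3 = [8, 3, 9] (same object as result1, result2)
`print(result1)` → prints [8, 3, 9]
`print(result2)` → prints [8, 3, 9]
`print(result3)` → prints [8, 3, 9]
`print(result1 is result2)` → prints True

Answer:
[8, 3, 9]
[8, 3, 9]
[8, 3, 9]
True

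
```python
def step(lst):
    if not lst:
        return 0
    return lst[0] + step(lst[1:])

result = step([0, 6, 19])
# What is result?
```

0 + 6 + 19 + 0 = 25

Answer: 25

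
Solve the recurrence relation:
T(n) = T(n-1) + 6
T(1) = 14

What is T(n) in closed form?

Unrolling: T(n) = T(1) + 6·(n-1) = 14 + 6(n-1) = 6n + 8.

Answer: T(n) = 6n + 8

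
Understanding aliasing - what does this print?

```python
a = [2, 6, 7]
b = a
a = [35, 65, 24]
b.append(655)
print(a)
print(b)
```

Key concept: rebinding vs mutation: a is rebound to a new list, b still points at the original.
Step by step:
`a = [2, 6, 7]` → a = [2, 6, 7]
`b = a` → b = [2, 6, 7] (same object as a)
`a = [35, 65, 24]` → a = [35, 65, 24]
`b.append(655)` → b = [2, 6, 7, 655]
`print(a)` → prints [35, 65, 24]
`print(b)` → prints [2, 6, 7, 655]

Answer:
[35, 65, 24]
[2, 6, 7, 655]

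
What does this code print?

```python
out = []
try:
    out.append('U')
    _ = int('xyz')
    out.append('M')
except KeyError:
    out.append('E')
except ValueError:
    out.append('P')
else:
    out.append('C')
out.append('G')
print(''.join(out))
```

Execution trace: 'U' (try body) → 'P' (except ValueError) → 'G' (after the try/except). Output: UPG

Answer: UPG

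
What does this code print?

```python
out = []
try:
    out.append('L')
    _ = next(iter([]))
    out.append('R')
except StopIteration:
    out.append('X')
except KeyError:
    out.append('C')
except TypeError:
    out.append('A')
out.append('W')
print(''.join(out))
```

Execution trace: 'L' (try body) → 'X' (except StopIteration) → 'W' (after the try/except). Output: LXW

Answer: LXW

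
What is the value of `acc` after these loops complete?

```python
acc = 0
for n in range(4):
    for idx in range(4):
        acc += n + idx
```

Sum of all n+idx for n,idx in 4x4
`acc` takes the values: 0 → 1 → 3 → 6 → 7 → 9 → 12 → 16 → 18 → 21 → 25 → 30 → 33 → 37 → 42 → 48

Answer: 48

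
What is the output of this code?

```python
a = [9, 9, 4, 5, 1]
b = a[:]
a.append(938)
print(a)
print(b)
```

Key concept: slice [:] creates copy.
Step by step:
`a = [9, 9, 4, 5, 1]` → a = [9, 9, 4, 5, 1]
`b = a[:]` → b = [9, 9, 4, 5, 1]
`a.append(938)` → a = [9, 9, 4, 5, 1, 938]
`print(a)` → prints [9, 9, 4, 5, 1, 938]
`print(b)` → prints [9, 9, 4, 5, 1]

Answer:
[9, 9, 4, 5, 1, 938]
[9, 9, 4, 5, 1]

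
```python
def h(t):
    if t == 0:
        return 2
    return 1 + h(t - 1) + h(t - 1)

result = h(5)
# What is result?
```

h(t) = 1 + 2·h(t-1), h(0)=2. Closed form: (2+1)·2^5 - 1 = 95.

Answer: 95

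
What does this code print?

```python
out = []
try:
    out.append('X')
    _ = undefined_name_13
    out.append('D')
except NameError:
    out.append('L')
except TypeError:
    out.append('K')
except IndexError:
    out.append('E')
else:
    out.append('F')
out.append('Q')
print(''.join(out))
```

Execution trace: 'X' (try body) → 'L' (except NameError) → 'Q' (after the try/except). Output: XLQ

Answer: XLQ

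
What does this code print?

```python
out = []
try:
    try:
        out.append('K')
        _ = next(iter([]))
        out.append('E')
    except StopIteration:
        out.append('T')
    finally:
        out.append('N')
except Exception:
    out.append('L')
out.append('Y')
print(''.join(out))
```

Execution trace: 'K' (inner try body) → 'T' (inner except StopIteration) → 'N' (inner finally) → 'Y' (after the try/except). Output: KTNY

Answer: KTNY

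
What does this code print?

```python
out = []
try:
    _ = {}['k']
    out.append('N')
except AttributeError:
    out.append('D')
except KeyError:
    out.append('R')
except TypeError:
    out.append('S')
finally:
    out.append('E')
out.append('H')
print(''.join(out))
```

Execution trace: 'R' (except KeyError) → 'E' (finally) → 'H' (after the try/except). Output: REH

Answer: REH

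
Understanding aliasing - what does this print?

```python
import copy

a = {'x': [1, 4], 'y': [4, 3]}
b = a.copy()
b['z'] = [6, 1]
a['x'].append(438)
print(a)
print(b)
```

Key concept: shallow copy of dict with mutable values.
Step by step:
`a = {'x': [1, 4], 'y': [4, 3]}` → a = {'x': [1, 4], 'y': [4, 3]}
`b = a.copy()` → b = {'x': [1, 4], 'y': [4, 3]}
`b['z'] = [6, 1]` → b = {'x': [1, 4], 'y': [4, 3], 'z': [6, 1]}
`a['x'].append(438)` → a = {'x': [1, 4, 438], 'y': [4, 3]}; b = {'x': [1, 4, 438], 'y': [4, 3], 'z': [6, 1]}
`print(a)` → prints {'x': [1, 4, 438], 'y': [4, 3]}
`print(b)` → prints {'x': [1, 4, 438], 'y': [4, 3], 'z': [6, 1]}

Answer:
{'x': [1, 4, 438], 'y': [4, 3]}
{'x': [1, 4, 438], 'y': [4, 3], 'z': [6, 1]}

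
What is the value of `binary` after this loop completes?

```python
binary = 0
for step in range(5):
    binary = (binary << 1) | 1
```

Build 5 consecutive 1-bits: 0b11111
`binary` takes the values: 0 → 1 → 3 → 7 → 15 → 31

Answer: 31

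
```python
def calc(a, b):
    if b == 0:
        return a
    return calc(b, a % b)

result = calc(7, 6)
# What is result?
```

calc(7, 6) -> calc(6, 1) -> calc(1, 0) -> 1

Answer: 1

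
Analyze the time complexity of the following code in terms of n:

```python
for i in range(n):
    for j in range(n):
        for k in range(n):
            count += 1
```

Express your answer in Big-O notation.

This is Triple nested loop. Time complexity: O(n³).

Answer: O(n³)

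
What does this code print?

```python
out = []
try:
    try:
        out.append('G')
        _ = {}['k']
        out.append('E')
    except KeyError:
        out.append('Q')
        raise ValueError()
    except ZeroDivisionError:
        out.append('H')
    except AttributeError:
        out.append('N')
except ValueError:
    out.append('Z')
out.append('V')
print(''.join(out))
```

Execution trace: 'G' (inner try body) → 'Q' (inner except KeyError) → 'Z' (outer except ValueError) → 'V' (after the try/except). Output: GQZV

Answer: GQZV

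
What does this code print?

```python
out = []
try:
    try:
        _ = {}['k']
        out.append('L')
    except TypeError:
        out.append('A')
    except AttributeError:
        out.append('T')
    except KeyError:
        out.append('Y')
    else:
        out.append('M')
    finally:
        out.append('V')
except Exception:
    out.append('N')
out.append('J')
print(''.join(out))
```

Execution trace: 'Y' (inner except KeyError) → 'V' (inner finally) → 'J' (after the try/except). Output: YVJ

Answer: YVJ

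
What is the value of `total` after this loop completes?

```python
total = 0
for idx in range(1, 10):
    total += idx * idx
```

Sum of squares 1² to 9² = 285
`total` takes the values: 0 → 1 → 5 → 14 → 30 → 55 → 91 → 140 → 204 → 285

Answer: 285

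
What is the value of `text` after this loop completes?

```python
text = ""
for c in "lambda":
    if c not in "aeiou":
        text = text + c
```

Remove vowels from 'lambda'
`text` takes the values: "" → "l" → "lm" → "lmb" → "lmbd"

Answer: "lmbd"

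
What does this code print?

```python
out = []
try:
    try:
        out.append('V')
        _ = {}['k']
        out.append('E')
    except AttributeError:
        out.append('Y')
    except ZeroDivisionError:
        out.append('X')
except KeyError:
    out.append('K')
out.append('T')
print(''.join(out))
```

Execution trace: 'V' (try body) → 'K' (outer except KeyError) → 'T' (after the try/except). Output: VKT

Answer: VKT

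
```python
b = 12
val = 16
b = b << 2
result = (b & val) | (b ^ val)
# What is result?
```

Trace:
`b = 12` → b = 12
`val = 16` → val = 16
`b = b << 2` → b = 48
`result = (b & val) | (b ^ val)` → result = 48
So result = 48

Answer: 48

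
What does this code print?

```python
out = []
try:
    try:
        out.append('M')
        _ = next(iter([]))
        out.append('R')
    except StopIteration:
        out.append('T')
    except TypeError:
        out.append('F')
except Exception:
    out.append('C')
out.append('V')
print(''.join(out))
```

Execution trace: 'M' (inner try body) → 'T' (inner except StopIteration) → 'V' (after the try/except). Output: MTV

Answer: MTV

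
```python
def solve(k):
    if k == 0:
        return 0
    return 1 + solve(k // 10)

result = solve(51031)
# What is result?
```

Count of digits of 51031: 5

Answer: 5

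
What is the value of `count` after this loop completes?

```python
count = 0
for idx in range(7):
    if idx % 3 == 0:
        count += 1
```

Count numbers divisible by 3 in range(7)
`count` takes the values: 0 → 1 → 2 → 3

Answer: 3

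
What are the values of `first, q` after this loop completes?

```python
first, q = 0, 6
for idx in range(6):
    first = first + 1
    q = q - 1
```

first goes 0→6, q goes 6→0
`first, q` takes the values: (0, 6) → (1, 6) → (1, 5) → (2, 5) → (2, 4) → (3, 4) → (3, 3) → (4, 3) → (4, 2) → (5, 2) → (5, 1) → (6, 1) → (6, 0)

Answer: 6, 0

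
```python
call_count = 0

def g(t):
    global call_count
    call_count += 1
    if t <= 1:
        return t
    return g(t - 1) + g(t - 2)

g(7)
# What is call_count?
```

Calls(t) = 1 + Calls(t-1) + Calls(t-2); Calls(0)=Calls(1)=1. For t=7 this gives 41.

Answer: 41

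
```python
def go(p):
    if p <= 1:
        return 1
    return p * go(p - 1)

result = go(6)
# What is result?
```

go(6) = 6 * 5 * 4 * 3 * 2 * 1 = 720

Answer: 720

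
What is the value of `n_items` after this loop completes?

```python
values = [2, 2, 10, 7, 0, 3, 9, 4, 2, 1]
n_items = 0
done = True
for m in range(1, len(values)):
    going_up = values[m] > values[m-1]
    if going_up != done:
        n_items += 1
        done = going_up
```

Count direction changes in [2, 2, 10, 7, 0, 3, 9, 4, 2, 1]
`n_items` takes the values: 0 → 1 → 2 → 3 → 4 → 5

Answer: 5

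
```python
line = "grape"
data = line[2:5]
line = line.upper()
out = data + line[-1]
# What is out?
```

Trace:
`line = "grape"` → line = 'grape'
`data = line[2:5]` → data = 'ape'
`line = line.upper()` → line = 'GRAPE'
`out = data + line[-1]` → out = 'apeE'
So out = 'apeE'

Answer: 'apeE'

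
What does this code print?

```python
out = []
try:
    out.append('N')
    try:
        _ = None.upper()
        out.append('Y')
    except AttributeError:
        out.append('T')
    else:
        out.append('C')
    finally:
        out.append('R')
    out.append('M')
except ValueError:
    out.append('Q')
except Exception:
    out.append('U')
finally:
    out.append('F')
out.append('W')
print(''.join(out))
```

Execution trace: 'N' (try body) → 'T' (inner except AttributeError) → 'R' (inner finally) → 'M' (try body, no exception) → 'F' (finally) → 'W' (after the try/except). Output: NTRMFW

Answer: NTRMFW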